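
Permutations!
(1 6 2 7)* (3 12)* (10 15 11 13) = [0, 6, 7, 12, 4, 5, 2, 1, 8, 9, 15, 13, 3, 10, 14, 11] = (1 6 2 7)(3 12)(10 15 11 13)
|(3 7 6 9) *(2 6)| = |(2 6 9 3 7)| = 5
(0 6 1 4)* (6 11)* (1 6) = (0 11 1 4) = [11, 4, 2, 3, 0, 5, 6, 7, 8, 9, 10, 1]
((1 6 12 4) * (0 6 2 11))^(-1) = (0 11 2 1 4 12 6) = [11, 4, 1, 3, 12, 5, 0, 7, 8, 9, 10, 2, 6]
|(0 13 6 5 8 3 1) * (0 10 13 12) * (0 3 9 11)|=11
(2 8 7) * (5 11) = (2 8 7)(5 11) = [0, 1, 8, 3, 4, 11, 6, 2, 7, 9, 10, 5]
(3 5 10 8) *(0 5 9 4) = (0 5 10 8 3 9 4) = [5, 1, 2, 9, 0, 10, 6, 7, 3, 4, 8]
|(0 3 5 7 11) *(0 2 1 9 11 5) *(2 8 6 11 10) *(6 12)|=4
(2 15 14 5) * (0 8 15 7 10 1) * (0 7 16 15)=(0 8)(1 7 10)(2 16 15 14 5)=[8, 7, 16, 3, 4, 2, 6, 10, 0, 9, 1, 11, 12, 13, 5, 14, 15]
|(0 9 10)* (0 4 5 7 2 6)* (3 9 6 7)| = |(0 6)(2 7)(3 9 10 4 5)| = 10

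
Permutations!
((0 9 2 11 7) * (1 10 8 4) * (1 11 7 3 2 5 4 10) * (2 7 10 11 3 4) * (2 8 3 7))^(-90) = (0 9 5 8 11 4 7) = [9, 1, 2, 3, 7, 8, 6, 0, 11, 5, 10, 4]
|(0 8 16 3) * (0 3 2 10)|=5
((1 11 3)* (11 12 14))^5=(14)=[0, 1, 2, 3, 4, 5, 6, 7, 8, 9, 10, 11, 12, 13, 14]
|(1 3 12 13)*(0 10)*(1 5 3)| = 4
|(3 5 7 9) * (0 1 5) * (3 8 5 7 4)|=8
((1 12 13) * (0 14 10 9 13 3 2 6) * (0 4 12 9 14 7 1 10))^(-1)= (0 14 10 13 9 1 7)(2 3 12 4 6)= [14, 7, 3, 12, 6, 5, 2, 0, 8, 1, 13, 11, 4, 9, 10]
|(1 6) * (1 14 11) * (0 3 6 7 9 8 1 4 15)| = 28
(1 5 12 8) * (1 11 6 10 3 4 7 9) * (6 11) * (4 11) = (1 5 12 8 6 10 3 11 4 7 9) = [0, 5, 2, 11, 7, 12, 10, 9, 6, 1, 3, 4, 8]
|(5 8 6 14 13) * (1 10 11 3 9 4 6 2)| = |(1 10 11 3 9 4 6 14 13 5 8 2)| = 12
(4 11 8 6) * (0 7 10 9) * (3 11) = (0 7 10 9)(3 11 8 6 4) = [7, 1, 2, 11, 3, 5, 4, 10, 6, 0, 9, 8]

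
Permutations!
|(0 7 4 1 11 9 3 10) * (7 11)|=|(0 11 9 3 10)(1 7 4)|=15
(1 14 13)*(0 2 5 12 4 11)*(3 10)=(0 2 5 12 4 11)(1 14 13)(3 10)=[2, 14, 5, 10, 11, 12, 6, 7, 8, 9, 3, 0, 4, 1, 13]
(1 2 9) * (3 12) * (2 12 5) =(1 12 3 5 2 9) =[0, 12, 9, 5, 4, 2, 6, 7, 8, 1, 10, 11, 3]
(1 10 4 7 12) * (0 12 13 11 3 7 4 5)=(0 12 1 10 5)(3 7 13 11)=[12, 10, 2, 7, 4, 0, 6, 13, 8, 9, 5, 3, 1, 11]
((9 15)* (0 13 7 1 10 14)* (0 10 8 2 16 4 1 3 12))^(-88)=(0 7 12 13 3)(1 2 4 8 16)=[7, 2, 4, 0, 8, 5, 6, 12, 16, 9, 10, 11, 13, 3, 14, 15, 1]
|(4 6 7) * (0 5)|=|(0 5)(4 6 7)|=6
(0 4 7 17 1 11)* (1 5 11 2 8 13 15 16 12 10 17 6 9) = (0 4 7 6 9 1 2 8 13 15 16 12 10 17 5 11) = [4, 2, 8, 3, 7, 11, 9, 6, 13, 1, 17, 0, 10, 15, 14, 16, 12, 5]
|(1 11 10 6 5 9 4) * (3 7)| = |(1 11 10 6 5 9 4)(3 7)| = 14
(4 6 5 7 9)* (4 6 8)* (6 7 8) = (4 6 5 8)(7 9) = [0, 1, 2, 3, 6, 8, 5, 9, 4, 7]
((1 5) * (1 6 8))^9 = [0, 5, 2, 3, 4, 6, 8, 7, 1] = (1 5 6 8)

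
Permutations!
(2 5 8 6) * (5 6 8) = (8)(2 6) = [0, 1, 6, 3, 4, 5, 2, 7, 8]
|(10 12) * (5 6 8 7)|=|(5 6 8 7)(10 12)|=4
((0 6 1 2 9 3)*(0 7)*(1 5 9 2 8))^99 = (0 9)(1 8)(3 6)(5 7) = [9, 8, 2, 6, 4, 7, 3, 5, 1, 0]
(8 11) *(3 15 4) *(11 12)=(3 15 4)(8 12 11)=[0, 1, 2, 15, 3, 5, 6, 7, 12, 9, 10, 8, 11, 13, 14, 4]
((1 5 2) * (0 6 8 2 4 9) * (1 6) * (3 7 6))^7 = (0 5 9 1 4)(2 7 8 3 6) = [5, 4, 7, 6, 0, 9, 2, 8, 3, 1]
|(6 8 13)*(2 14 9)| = |(2 14 9)(6 8 13)| = 3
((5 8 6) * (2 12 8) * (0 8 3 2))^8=(2 3 12)=[0, 1, 3, 12, 4, 5, 6, 7, 8, 9, 10, 11, 2]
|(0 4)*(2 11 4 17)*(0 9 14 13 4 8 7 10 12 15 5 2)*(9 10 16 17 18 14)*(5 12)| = 26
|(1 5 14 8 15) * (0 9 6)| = 15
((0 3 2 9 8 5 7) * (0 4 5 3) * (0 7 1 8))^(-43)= (0 4 1 3 9 7 5 8 2)= [4, 3, 0, 9, 1, 8, 6, 5, 2, 7]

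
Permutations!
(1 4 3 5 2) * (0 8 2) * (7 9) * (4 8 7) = (0 7 9 4 3 5)(1 8 2) = [7, 8, 1, 5, 3, 0, 6, 9, 2, 4]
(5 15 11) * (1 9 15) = (1 9 15 11 5) = [0, 9, 2, 3, 4, 1, 6, 7, 8, 15, 10, 5, 12, 13, 14, 11]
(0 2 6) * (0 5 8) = (0 2 6 5 8) = [2, 1, 6, 3, 4, 8, 5, 7, 0]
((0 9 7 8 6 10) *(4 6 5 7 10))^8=(0 10 9)(5 8 7)=[10, 1, 2, 3, 4, 8, 6, 5, 7, 0, 9]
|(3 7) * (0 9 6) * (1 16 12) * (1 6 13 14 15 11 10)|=22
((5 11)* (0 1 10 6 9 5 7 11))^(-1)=(0 5 9 6 10 1)(7 11)=[5, 0, 2, 3, 4, 9, 10, 11, 8, 6, 1, 7]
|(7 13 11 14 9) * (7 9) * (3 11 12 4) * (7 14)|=|(14)(3 11 7 13 12 4)|=6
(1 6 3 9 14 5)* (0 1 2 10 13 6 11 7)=(0 1 11 7)(2 10 13 6 3 9 14 5)=[1, 11, 10, 9, 4, 2, 3, 0, 8, 14, 13, 7, 12, 6, 5]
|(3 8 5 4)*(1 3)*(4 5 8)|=3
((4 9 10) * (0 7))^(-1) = (0 7)(4 10 9) = [7, 1, 2, 3, 10, 5, 6, 0, 8, 4, 9]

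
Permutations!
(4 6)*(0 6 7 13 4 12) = (0 6 12)(4 7 13) = [6, 1, 2, 3, 7, 5, 12, 13, 8, 9, 10, 11, 0, 4]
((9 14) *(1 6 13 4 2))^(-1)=[0, 2, 4, 3, 13, 5, 1, 7, 8, 14, 10, 11, 12, 6, 9]=(1 2 4 13 6)(9 14)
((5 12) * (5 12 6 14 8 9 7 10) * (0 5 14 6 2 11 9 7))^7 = (0 2 9 5 11)(7 8 14 10) = [2, 1, 9, 3, 4, 11, 6, 8, 14, 5, 7, 0, 12, 13, 10]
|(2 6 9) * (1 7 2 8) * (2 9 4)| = |(1 7 9 8)(2 6 4)| = 12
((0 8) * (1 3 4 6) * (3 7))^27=(0 8)(1 3 6 7 4)=[8, 3, 2, 6, 1, 5, 7, 4, 0]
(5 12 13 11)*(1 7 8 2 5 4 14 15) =(1 7 8 2 5 12 13 11 4 14 15) =[0, 7, 5, 3, 14, 12, 6, 8, 2, 9, 10, 4, 13, 11, 15, 1]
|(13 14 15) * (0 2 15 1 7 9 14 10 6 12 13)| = 12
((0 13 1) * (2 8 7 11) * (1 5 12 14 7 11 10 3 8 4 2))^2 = [5, 13, 2, 11, 4, 14, 6, 3, 1, 9, 8, 0, 7, 12, 10] = (0 5 14 10 8 1 13 12 7 3 11)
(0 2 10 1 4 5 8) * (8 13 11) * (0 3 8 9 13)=(0 2 10 1 4 5)(3 8)(9 13 11)=[2, 4, 10, 8, 5, 0, 6, 7, 3, 13, 1, 9, 12, 11]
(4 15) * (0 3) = (0 3)(4 15) = [3, 1, 2, 0, 15, 5, 6, 7, 8, 9, 10, 11, 12, 13, 14, 4]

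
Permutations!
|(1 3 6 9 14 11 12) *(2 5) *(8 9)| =8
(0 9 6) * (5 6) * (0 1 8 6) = (0 9 5)(1 8 6) = [9, 8, 2, 3, 4, 0, 1, 7, 6, 5]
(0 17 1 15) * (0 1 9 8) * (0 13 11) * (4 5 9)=(0 17 4 5 9 8 13 11)(1 15)=[17, 15, 2, 3, 5, 9, 6, 7, 13, 8, 10, 0, 12, 11, 14, 1, 16, 4]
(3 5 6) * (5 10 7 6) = (3 10 7 6) = [0, 1, 2, 10, 4, 5, 3, 6, 8, 9, 7]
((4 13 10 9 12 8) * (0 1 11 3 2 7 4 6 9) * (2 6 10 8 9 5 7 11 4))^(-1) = [10, 0, 7, 11, 1, 6, 3, 5, 13, 12, 8, 2, 9, 4] = (0 10 8 13 4 1)(2 7 5 6 3 11)(9 12)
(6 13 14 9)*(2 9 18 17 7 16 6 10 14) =[0, 1, 9, 3, 4, 5, 13, 16, 8, 10, 14, 11, 12, 2, 18, 15, 6, 7, 17] =(2 9 10 14 18 17 7 16 6 13)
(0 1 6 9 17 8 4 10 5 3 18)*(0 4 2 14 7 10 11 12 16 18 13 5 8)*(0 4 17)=(0 1 6 9)(2 14 7 10 8)(3 13 5)(4 11 12 16 18 17)=[1, 6, 14, 13, 11, 3, 9, 10, 2, 0, 8, 12, 16, 5, 7, 15, 18, 4, 17]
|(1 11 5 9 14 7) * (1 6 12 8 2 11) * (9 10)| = 10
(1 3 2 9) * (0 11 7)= (0 11 7)(1 3 2 9)= [11, 3, 9, 2, 4, 5, 6, 0, 8, 1, 10, 7]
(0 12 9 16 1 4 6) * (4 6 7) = (0 12 9 16 1 6)(4 7) = [12, 6, 2, 3, 7, 5, 0, 4, 8, 16, 10, 11, 9, 13, 14, 15, 1]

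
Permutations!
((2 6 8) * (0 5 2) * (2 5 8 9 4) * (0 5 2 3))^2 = (0 5 6 4)(2 9 3 8) = [5, 1, 9, 8, 0, 6, 4, 7, 2, 3]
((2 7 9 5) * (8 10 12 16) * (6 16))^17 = [0, 1, 7, 3, 4, 2, 8, 9, 12, 5, 6, 11, 16, 13, 14, 15, 10] = (2 7 9 5)(6 8 12 16 10)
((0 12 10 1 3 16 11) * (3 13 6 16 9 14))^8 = (16)(3 14 9) = [0, 1, 2, 14, 4, 5, 6, 7, 8, 3, 10, 11, 12, 13, 9, 15, 16]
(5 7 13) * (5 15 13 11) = (5 7 11)(13 15) = [0, 1, 2, 3, 4, 7, 6, 11, 8, 9, 10, 5, 12, 15, 14, 13]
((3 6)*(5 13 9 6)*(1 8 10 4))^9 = (1 8 10 4)(3 6 9 13 5) = [0, 8, 2, 6, 1, 3, 9, 7, 10, 13, 4, 11, 12, 5]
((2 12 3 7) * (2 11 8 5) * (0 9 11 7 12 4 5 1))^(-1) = (0 1 8 11 9)(2 5 4)(3 12) = [1, 8, 5, 12, 2, 4, 6, 7, 11, 0, 10, 9, 3]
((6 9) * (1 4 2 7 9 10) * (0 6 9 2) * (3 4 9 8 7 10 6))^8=[4, 8, 1, 0, 3, 5, 6, 10, 2, 7, 9]=(0 4 3)(1 8 2)(7 10 9)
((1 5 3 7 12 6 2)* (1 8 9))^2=(1 3 12 2 9 5 7 6 8)=[0, 3, 9, 12, 4, 7, 8, 6, 1, 5, 10, 11, 2]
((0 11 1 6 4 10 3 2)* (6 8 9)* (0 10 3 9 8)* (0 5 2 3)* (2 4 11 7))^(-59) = (0 7 2 10 9 6 11 1 5 4) = [7, 5, 10, 3, 0, 4, 11, 2, 8, 6, 9, 1]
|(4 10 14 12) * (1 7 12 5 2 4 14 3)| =|(1 7 12 14 5 2 4 10 3)| =9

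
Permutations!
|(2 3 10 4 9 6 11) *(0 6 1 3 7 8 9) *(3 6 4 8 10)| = |(0 4)(1 6 11 2 7 10 8 9)| = 8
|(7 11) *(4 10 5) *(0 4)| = |(0 4 10 5)(7 11)| = 4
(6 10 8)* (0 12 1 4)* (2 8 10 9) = (0 12 1 4)(2 8 6 9) = [12, 4, 8, 3, 0, 5, 9, 7, 6, 2, 10, 11, 1]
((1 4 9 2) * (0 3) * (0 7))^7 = (0 3 7)(1 2 9 4) = [3, 2, 9, 7, 1, 5, 6, 0, 8, 4]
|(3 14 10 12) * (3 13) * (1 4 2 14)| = |(1 4 2 14 10 12 13 3)| = 8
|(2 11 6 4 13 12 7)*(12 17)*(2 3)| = |(2 11 6 4 13 17 12 7 3)| = 9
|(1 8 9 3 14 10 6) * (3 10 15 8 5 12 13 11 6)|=|(1 5 12 13 11 6)(3 14 15 8 9 10)|=6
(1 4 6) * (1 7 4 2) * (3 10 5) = (1 2)(3 10 5)(4 6 7) = [0, 2, 1, 10, 6, 3, 7, 4, 8, 9, 5]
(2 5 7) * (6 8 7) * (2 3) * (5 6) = (2 6 8 7 3) = [0, 1, 6, 2, 4, 5, 8, 3, 7]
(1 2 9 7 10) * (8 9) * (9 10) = (1 2 8 10)(7 9) = [0, 2, 8, 3, 4, 5, 6, 9, 10, 7, 1]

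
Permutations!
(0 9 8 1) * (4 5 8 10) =(0 9 10 4 5 8 1) =[9, 0, 2, 3, 5, 8, 6, 7, 1, 10, 4]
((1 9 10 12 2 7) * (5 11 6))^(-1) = (1 7 2 12 10 9)(5 6 11) = [0, 7, 12, 3, 4, 6, 11, 2, 8, 1, 9, 5, 10]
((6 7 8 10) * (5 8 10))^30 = [0, 1, 2, 3, 4, 5, 6, 7, 8, 9, 10] = (10)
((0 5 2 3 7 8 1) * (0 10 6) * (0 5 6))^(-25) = (0 5 3 8 10 6 2 7 1) = [5, 0, 7, 8, 4, 3, 2, 1, 10, 9, 6]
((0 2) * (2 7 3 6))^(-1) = (0 2 6 3 7) = [2, 1, 6, 7, 4, 5, 3, 0]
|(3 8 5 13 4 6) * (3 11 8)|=6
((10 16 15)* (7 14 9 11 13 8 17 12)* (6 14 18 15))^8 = [0, 1, 2, 3, 4, 5, 7, 11, 6, 15, 17, 10, 9, 16, 18, 8, 12, 14, 13] = (6 7 11 10 17 14 18 13 16 12 9 15 8)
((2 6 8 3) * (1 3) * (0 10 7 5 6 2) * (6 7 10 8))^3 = (10)(0 3 1 8)(5 7) = [3, 8, 2, 1, 4, 7, 6, 5, 0, 9, 10]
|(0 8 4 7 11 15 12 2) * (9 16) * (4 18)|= |(0 8 18 4 7 11 15 12 2)(9 16)|= 18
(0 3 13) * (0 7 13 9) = (0 3 9)(7 13) = [3, 1, 2, 9, 4, 5, 6, 13, 8, 0, 10, 11, 12, 7]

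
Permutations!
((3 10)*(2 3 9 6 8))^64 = (2 6 10)(3 8 9) = [0, 1, 6, 8, 4, 5, 10, 7, 9, 3, 2]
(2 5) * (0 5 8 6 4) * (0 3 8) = (0 5 2)(3 8 6 4) = [5, 1, 0, 8, 3, 2, 4, 7, 6]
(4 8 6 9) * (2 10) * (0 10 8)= [10, 1, 8, 3, 0, 5, 9, 7, 6, 4, 2]= (0 10 2 8 6 9 4)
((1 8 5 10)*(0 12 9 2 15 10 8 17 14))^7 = [17, 15, 12, 3, 4, 8, 6, 7, 5, 0, 2, 11, 14, 13, 1, 9, 16, 10] = (0 17 10 2 12 14 1 15 9)(5 8)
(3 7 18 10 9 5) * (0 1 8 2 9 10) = (0 1 8 2 9 5 3 7 18) = [1, 8, 9, 7, 4, 3, 6, 18, 2, 5, 10, 11, 12, 13, 14, 15, 16, 17, 0]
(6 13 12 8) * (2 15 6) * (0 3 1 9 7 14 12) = (0 3 1 9 7 14 12 8 2 15 6 13) = [3, 9, 15, 1, 4, 5, 13, 14, 2, 7, 10, 11, 8, 0, 12, 6]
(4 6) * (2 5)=(2 5)(4 6)=[0, 1, 5, 3, 6, 2, 4]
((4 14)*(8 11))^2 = [0, 1, 2, 3, 4, 5, 6, 7, 8, 9, 10, 11, 12, 13, 14] = (14)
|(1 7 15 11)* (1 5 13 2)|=|(1 7 15 11 5 13 2)|=7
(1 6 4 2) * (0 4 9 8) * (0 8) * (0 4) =(1 6 9 4 2) =[0, 6, 1, 3, 2, 5, 9, 7, 8, 4]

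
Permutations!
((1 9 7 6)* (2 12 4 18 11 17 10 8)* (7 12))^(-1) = (1 6 7 2 8 10 17 11 18 4 12 9) = [0, 6, 8, 3, 12, 5, 7, 2, 10, 1, 17, 18, 9, 13, 14, 15, 16, 11, 4]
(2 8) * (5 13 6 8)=(2 5 13 6 8)=[0, 1, 5, 3, 4, 13, 8, 7, 2, 9, 10, 11, 12, 6]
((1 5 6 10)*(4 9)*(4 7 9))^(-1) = (1 10 6 5)(7 9) = [0, 10, 2, 3, 4, 1, 5, 9, 8, 7, 6]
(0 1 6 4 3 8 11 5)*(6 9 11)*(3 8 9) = (0 1 3 9 11 5)(4 8 6) = [1, 3, 2, 9, 8, 0, 4, 7, 6, 11, 10, 5]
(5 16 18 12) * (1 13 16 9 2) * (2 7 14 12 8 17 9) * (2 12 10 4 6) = (1 13 16 18 8 17 9 7 14 10 4 6 2)(5 12) = [0, 13, 1, 3, 6, 12, 2, 14, 17, 7, 4, 11, 5, 16, 10, 15, 18, 9, 8]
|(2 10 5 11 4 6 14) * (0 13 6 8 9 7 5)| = 6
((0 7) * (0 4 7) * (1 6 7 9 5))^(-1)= [0, 5, 2, 3, 7, 9, 1, 6, 8, 4]= (1 5 9 4 7 6)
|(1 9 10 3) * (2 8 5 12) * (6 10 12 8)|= 14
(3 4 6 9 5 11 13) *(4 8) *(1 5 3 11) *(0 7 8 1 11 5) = (0 7 8 4 6 9 3 1)(5 11 13) = [7, 0, 2, 1, 6, 11, 9, 8, 4, 3, 10, 13, 12, 5]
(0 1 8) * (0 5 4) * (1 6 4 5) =[6, 8, 2, 3, 0, 5, 4, 7, 1] =(0 6 4)(1 8)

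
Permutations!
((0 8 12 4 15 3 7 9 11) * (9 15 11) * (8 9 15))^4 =(0 7 11 3 4 15 12 9 8) =[7, 1, 2, 4, 15, 5, 6, 11, 0, 8, 10, 3, 9, 13, 14, 12]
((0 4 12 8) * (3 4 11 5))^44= (0 5 4 8 11 3 12)= [5, 1, 2, 12, 8, 4, 6, 7, 11, 9, 10, 3, 0]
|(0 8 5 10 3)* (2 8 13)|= |(0 13 2 8 5 10 3)|= 7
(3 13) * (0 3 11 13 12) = (0 3 12)(11 13) = [3, 1, 2, 12, 4, 5, 6, 7, 8, 9, 10, 13, 0, 11]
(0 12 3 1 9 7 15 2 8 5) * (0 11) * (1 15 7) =(0 12 3 15 2 8 5 11)(1 9) =[12, 9, 8, 15, 4, 11, 6, 7, 5, 1, 10, 0, 3, 13, 14, 2]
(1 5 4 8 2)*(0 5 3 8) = (0 5 4)(1 3 8 2) = [5, 3, 1, 8, 0, 4, 6, 7, 2]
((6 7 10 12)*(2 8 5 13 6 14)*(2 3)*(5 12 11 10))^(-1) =(2 3 14 12 8)(5 7 6 13)(10 11) =[0, 1, 3, 14, 4, 7, 13, 6, 2, 9, 11, 10, 8, 5, 12]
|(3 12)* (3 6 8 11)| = |(3 12 6 8 11)| = 5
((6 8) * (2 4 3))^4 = (8)(2 4 3) = [0, 1, 4, 2, 3, 5, 6, 7, 8]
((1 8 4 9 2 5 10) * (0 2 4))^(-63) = (0 10)(1 2)(4 9)(5 8) = [10, 2, 1, 3, 9, 8, 6, 7, 5, 4, 0]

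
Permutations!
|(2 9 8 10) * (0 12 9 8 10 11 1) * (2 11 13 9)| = |(0 12 2 8 13 9 10 11 1)| = 9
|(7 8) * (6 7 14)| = 4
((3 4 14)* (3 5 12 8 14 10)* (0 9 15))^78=(15)(5 8)(12 14)=[0, 1, 2, 3, 4, 8, 6, 7, 5, 9, 10, 11, 14, 13, 12, 15]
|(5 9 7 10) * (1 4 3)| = |(1 4 3)(5 9 7 10)| = 12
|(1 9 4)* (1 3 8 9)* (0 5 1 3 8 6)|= |(0 5 1 3 6)(4 8 9)|= 15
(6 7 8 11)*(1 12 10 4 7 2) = (1 12 10 4 7 8 11 6 2) = [0, 12, 1, 3, 7, 5, 2, 8, 11, 9, 4, 6, 10]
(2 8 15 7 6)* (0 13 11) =(0 13 11)(2 8 15 7 6) =[13, 1, 8, 3, 4, 5, 2, 6, 15, 9, 10, 0, 12, 11, 14, 7]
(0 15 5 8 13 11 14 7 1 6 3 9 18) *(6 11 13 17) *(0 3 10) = (0 15 5 8 17 6 10)(1 11 14 7)(3 9 18) = [15, 11, 2, 9, 4, 8, 10, 1, 17, 18, 0, 14, 12, 13, 7, 5, 16, 6, 3]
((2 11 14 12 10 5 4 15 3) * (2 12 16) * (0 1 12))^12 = [5, 4, 2, 10, 1, 0, 6, 7, 8, 9, 3, 11, 15, 13, 14, 12, 16] = (16)(0 5)(1 4)(3 10)(12 15)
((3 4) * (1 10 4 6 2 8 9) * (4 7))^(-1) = (1 9 8 2 6 3 4 7 10) = [0, 9, 6, 4, 7, 5, 3, 10, 2, 8, 1]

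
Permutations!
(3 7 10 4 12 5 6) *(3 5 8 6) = [0, 1, 2, 7, 12, 3, 5, 10, 6, 9, 4, 11, 8] = (3 7 10 4 12 8 6 5)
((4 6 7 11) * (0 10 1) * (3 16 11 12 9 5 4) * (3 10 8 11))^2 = (16)(0 11 1 8 10)(4 7 9)(5 6 12) = [11, 8, 2, 3, 7, 6, 12, 9, 10, 4, 0, 1, 5, 13, 14, 15, 16]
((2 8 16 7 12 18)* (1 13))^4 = [0, 1, 12, 3, 4, 5, 6, 8, 18, 9, 10, 11, 16, 13, 14, 15, 2, 17, 7] = (2 12 16)(7 8 18)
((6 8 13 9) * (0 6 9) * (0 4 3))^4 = (0 4 8)(3 13 6) = [4, 1, 2, 13, 8, 5, 3, 7, 0, 9, 10, 11, 12, 6]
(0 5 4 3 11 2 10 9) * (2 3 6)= (0 5 4 6 2 10 9)(3 11)= [5, 1, 10, 11, 6, 4, 2, 7, 8, 0, 9, 3]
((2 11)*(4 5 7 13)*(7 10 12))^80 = (4 10 7)(5 12 13) = [0, 1, 2, 3, 10, 12, 6, 4, 8, 9, 7, 11, 13, 5]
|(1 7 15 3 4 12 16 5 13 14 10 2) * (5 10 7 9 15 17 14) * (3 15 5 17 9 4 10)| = 42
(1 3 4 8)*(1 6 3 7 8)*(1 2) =(1 7 8 6 3 4 2) =[0, 7, 1, 4, 2, 5, 3, 8, 6]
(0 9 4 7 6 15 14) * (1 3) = (0 9 4 7 6 15 14)(1 3) = [9, 3, 2, 1, 7, 5, 15, 6, 8, 4, 10, 11, 12, 13, 0, 14]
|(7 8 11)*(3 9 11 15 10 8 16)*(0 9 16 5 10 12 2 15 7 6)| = |(0 9 11 6)(2 15 12)(3 16)(5 10 8 7)| = 12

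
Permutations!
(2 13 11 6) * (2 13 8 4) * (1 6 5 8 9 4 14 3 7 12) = [0, 6, 9, 7, 2, 8, 13, 12, 14, 4, 10, 5, 1, 11, 3] = (1 6 13 11 5 8 14 3 7 12)(2 9 4)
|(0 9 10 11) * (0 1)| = |(0 9 10 11 1)| = 5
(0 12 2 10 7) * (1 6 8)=[12, 6, 10, 3, 4, 5, 8, 0, 1, 9, 7, 11, 2]=(0 12 2 10 7)(1 6 8)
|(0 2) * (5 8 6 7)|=4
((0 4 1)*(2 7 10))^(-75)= (10)= [0, 1, 2, 3, 4, 5, 6, 7, 8, 9, 10]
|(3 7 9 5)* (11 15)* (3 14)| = |(3 7 9 5 14)(11 15)| = 10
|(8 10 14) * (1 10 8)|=3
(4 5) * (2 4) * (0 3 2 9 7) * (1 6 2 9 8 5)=[3, 6, 4, 9, 1, 8, 2, 0, 5, 7]=(0 3 9 7)(1 6 2 4)(5 8)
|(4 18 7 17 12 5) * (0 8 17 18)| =|(0 8 17 12 5 4)(7 18)| =6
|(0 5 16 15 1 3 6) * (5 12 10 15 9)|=|(0 12 10 15 1 3 6)(5 16 9)|=21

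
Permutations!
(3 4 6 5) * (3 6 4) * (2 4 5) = (2 4 5 6) = [0, 1, 4, 3, 5, 6, 2]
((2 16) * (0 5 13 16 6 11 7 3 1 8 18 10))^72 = (0 7 5 3 13 1 16 8 2 18 6 10 11) = [7, 16, 18, 13, 4, 3, 10, 5, 2, 9, 11, 0, 12, 1, 14, 15, 8, 17, 6]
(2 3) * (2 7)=[0, 1, 3, 7, 4, 5, 6, 2]=(2 3 7)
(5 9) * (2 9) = [0, 1, 9, 3, 4, 2, 6, 7, 8, 5] = (2 9 5)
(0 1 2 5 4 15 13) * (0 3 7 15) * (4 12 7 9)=[1, 2, 5, 9, 0, 12, 6, 15, 8, 4, 10, 11, 7, 3, 14, 13]=(0 1 2 5 12 7 15 13 3 9 4)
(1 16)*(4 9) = (1 16)(4 9) = [0, 16, 2, 3, 9, 5, 6, 7, 8, 4, 10, 11, 12, 13, 14, 15, 1]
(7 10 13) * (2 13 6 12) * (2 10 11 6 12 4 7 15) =(2 13 15)(4 7 11 6)(10 12) =[0, 1, 13, 3, 7, 5, 4, 11, 8, 9, 12, 6, 10, 15, 14, 2]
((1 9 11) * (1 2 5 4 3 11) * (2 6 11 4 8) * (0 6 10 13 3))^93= (0 11 13 4 6 10 3)(1 9)= [11, 9, 2, 0, 6, 5, 10, 7, 8, 1, 3, 13, 12, 4]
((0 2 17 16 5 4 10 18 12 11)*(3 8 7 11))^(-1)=(0 11 7 8 3 12 18 10 4 5 16 17 2)=[11, 1, 0, 12, 5, 16, 6, 8, 3, 9, 4, 7, 18, 13, 14, 15, 17, 2, 10]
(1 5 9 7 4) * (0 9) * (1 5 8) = [9, 8, 2, 3, 5, 0, 6, 4, 1, 7] = (0 9 7 4 5)(1 8)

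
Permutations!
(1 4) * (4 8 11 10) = (1 8 11 10 4) = [0, 8, 2, 3, 1, 5, 6, 7, 11, 9, 4, 10]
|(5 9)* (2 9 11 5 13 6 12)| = |(2 9 13 6 12)(5 11)| = 10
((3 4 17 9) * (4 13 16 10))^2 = [0, 1, 2, 16, 9, 5, 6, 7, 8, 13, 17, 11, 12, 10, 14, 15, 4, 3] = (3 16 4 9 13 10 17)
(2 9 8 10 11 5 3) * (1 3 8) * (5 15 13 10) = (1 3 2 9)(5 8)(10 11 15 13) = [0, 3, 9, 2, 4, 8, 6, 7, 5, 1, 11, 15, 12, 10, 14, 13]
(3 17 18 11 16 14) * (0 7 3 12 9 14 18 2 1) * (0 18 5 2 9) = (0 7 3 17 9 14 12)(1 18 11 16 5 2) = [7, 18, 1, 17, 4, 2, 6, 3, 8, 14, 10, 16, 0, 13, 12, 15, 5, 9, 11]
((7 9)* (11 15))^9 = (7 9)(11 15) = [0, 1, 2, 3, 4, 5, 6, 9, 8, 7, 10, 15, 12, 13, 14, 11]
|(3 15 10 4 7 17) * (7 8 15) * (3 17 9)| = |(17)(3 7 9)(4 8 15 10)| = 12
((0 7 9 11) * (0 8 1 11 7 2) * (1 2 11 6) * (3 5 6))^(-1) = [2, 6, 8, 1, 4, 3, 5, 9, 11, 7, 10, 0] = (0 2 8 11)(1 6 5 3)(7 9)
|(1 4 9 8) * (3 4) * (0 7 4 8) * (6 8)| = 4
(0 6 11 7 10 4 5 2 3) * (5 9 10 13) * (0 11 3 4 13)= (0 6 3 11 7)(2 4 9 10 13 5)= [6, 1, 4, 11, 9, 2, 3, 0, 8, 10, 13, 7, 12, 5]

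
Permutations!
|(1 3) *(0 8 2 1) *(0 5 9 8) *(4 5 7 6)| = |(1 3 7 6 4 5 9 8 2)| = 9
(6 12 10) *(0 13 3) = (0 13 3)(6 12 10) = [13, 1, 2, 0, 4, 5, 12, 7, 8, 9, 6, 11, 10, 3]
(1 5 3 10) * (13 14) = [0, 5, 2, 10, 4, 3, 6, 7, 8, 9, 1, 11, 12, 14, 13] = (1 5 3 10)(13 14)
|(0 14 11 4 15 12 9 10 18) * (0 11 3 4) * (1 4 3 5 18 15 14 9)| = |(0 9 10 15 12 1 4 14 5 18 11)| = 11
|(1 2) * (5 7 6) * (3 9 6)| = 10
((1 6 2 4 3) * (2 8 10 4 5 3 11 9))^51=(1 6 8 10 4 11 9 2 5 3)=[0, 6, 5, 1, 11, 3, 8, 7, 10, 2, 4, 9]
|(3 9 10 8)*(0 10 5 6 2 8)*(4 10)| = 6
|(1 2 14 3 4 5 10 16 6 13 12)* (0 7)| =|(0 7)(1 2 14 3 4 5 10 16 6 13 12)| =22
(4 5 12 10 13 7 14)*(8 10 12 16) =[0, 1, 2, 3, 5, 16, 6, 14, 10, 9, 13, 11, 12, 7, 4, 15, 8] =(4 5 16 8 10 13 7 14)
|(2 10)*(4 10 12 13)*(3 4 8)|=7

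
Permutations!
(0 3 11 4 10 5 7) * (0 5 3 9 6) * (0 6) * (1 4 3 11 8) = (0 9)(1 4 10 11 3 8)(5 7) = [9, 4, 2, 8, 10, 7, 6, 5, 1, 0, 11, 3]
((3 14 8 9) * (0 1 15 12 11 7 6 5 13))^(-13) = [7, 6, 2, 9, 4, 12, 15, 1, 14, 8, 10, 0, 13, 11, 3, 5] = (0 7 1 6 15 5 12 13 11)(3 9 8 14)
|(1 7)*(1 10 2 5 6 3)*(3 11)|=8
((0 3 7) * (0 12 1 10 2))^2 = (0 7 1 2 3 12 10) = [7, 2, 3, 12, 4, 5, 6, 1, 8, 9, 0, 11, 10]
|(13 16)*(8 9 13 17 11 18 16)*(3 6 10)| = |(3 6 10)(8 9 13)(11 18 16 17)| = 12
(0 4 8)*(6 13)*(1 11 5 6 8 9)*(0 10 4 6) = [6, 11, 2, 3, 9, 0, 13, 7, 10, 1, 4, 5, 12, 8] = (0 6 13 8 10 4 9 1 11 5)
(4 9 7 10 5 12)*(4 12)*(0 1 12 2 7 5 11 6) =[1, 12, 7, 3, 9, 4, 0, 10, 8, 5, 11, 6, 2] =(0 1 12 2 7 10 11 6)(4 9 5)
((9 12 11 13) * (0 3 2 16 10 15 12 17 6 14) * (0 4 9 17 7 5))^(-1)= (0 5 7 9 4 14 6 17 13 11 12 15 10 16 2 3)= [5, 1, 3, 0, 14, 7, 17, 9, 8, 4, 16, 12, 15, 11, 6, 10, 2, 13]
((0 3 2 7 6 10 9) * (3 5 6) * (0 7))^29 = (0 7 6 2 9 5 3 10) = [7, 1, 9, 10, 4, 3, 2, 6, 8, 5, 0]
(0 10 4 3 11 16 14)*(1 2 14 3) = [10, 2, 14, 11, 1, 5, 6, 7, 8, 9, 4, 16, 12, 13, 0, 15, 3] = (0 10 4 1 2 14)(3 11 16)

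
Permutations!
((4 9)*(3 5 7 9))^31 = (3 5 7 9 4) = [0, 1, 2, 5, 3, 7, 6, 9, 8, 4]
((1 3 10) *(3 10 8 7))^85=(1 10)(3 8 7)=[0, 10, 2, 8, 4, 5, 6, 3, 7, 9, 1]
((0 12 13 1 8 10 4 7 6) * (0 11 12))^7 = [0, 12, 2, 3, 8, 5, 4, 10, 13, 9, 1, 7, 6, 11] = (1 12 6 4 8 13 11 7 10)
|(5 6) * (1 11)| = 2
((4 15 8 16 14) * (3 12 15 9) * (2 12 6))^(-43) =(2 9 16 12 3 14 15 6 4 8) =[0, 1, 9, 14, 8, 5, 4, 7, 2, 16, 10, 11, 3, 13, 15, 6, 12]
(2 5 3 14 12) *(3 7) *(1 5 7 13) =(1 5 13)(2 7 3 14 12) =[0, 5, 7, 14, 4, 13, 6, 3, 8, 9, 10, 11, 2, 1, 12]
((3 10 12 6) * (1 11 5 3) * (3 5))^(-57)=[0, 10, 2, 6, 4, 5, 3, 7, 8, 9, 1, 12, 11]=(1 10)(3 6)(11 12)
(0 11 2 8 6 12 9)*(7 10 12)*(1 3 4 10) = (0 11 2 8 6 7 1 3 4 10 12 9) = [11, 3, 8, 4, 10, 5, 7, 1, 6, 0, 12, 2, 9]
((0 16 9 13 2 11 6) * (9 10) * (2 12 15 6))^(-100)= (0 13)(6 9)(10 15)(12 16)= [13, 1, 2, 3, 4, 5, 9, 7, 8, 6, 15, 11, 16, 0, 14, 10, 12]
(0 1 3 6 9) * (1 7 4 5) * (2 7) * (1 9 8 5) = (0 2 7 4 1 3 6 8 5 9) = [2, 3, 7, 6, 1, 9, 8, 4, 5, 0]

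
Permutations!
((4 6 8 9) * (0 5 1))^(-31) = (0 1 5)(4 6 8 9) = [1, 5, 2, 3, 6, 0, 8, 7, 9, 4]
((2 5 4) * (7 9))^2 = (9)(2 4 5) = [0, 1, 4, 3, 5, 2, 6, 7, 8, 9]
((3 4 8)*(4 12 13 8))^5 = [0, 1, 2, 12, 4, 5, 6, 7, 3, 9, 10, 11, 13, 8] = (3 12 13 8)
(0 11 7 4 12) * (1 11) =[1, 11, 2, 3, 12, 5, 6, 4, 8, 9, 10, 7, 0] =(0 1 11 7 4 12)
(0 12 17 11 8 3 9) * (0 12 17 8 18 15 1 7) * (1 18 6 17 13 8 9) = [13, 7, 2, 1, 4, 5, 17, 0, 3, 12, 10, 6, 9, 8, 14, 18, 16, 11, 15] = (0 13 8 3 1 7)(6 17 11)(9 12)(15 18)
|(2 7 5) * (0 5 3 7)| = 6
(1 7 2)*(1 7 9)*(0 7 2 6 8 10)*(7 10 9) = (0 10)(1 7 6 8 9) = [10, 7, 2, 3, 4, 5, 8, 6, 9, 1, 0]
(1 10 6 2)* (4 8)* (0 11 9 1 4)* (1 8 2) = (0 11 9 8)(1 10 6)(2 4) = [11, 10, 4, 3, 2, 5, 1, 7, 0, 8, 6, 9]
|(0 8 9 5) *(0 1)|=|(0 8 9 5 1)|=5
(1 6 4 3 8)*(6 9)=(1 9 6 4 3 8)=[0, 9, 2, 8, 3, 5, 4, 7, 1, 6]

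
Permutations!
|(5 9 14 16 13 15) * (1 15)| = 7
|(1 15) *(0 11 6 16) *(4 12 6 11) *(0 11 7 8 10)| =18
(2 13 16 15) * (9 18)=(2 13 16 15)(9 18)=[0, 1, 13, 3, 4, 5, 6, 7, 8, 18, 10, 11, 12, 16, 14, 2, 15, 17, 9]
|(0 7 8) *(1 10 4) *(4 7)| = |(0 4 1 10 7 8)| = 6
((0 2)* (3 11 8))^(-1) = (0 2)(3 8 11) = [2, 1, 0, 8, 4, 5, 6, 7, 11, 9, 10, 3]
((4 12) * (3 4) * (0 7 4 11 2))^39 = (0 3 7 11 4 2 12) = [3, 1, 12, 7, 2, 5, 6, 11, 8, 9, 10, 4, 0]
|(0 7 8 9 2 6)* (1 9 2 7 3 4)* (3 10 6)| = |(0 10 6)(1 9 7 8 2 3 4)| = 21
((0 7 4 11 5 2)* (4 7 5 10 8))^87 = (4 8 10 11) = [0, 1, 2, 3, 8, 5, 6, 7, 10, 9, 11, 4]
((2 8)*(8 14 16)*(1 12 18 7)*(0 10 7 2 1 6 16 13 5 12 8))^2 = [7, 1, 13, 3, 4, 18, 0, 16, 8, 9, 6, 11, 2, 12, 5, 15, 10, 17, 14] = (0 7 16 10 6)(2 13 12)(5 18 14)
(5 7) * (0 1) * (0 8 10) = [1, 8, 2, 3, 4, 7, 6, 5, 10, 9, 0] = (0 1 8 10)(5 7)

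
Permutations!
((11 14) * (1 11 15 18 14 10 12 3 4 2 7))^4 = [0, 3, 10, 1, 11, 5, 6, 12, 8, 9, 2, 4, 7, 13, 15, 18, 16, 17, 14] = (1 3)(2 10)(4 11)(7 12)(14 15 18)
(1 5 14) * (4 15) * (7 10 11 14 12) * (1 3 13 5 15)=(1 15 4)(3 13 5 12 7 10 11 14)=[0, 15, 2, 13, 1, 12, 6, 10, 8, 9, 11, 14, 7, 5, 3, 4]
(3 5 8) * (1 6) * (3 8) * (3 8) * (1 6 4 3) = (1 4 3 5 8) = [0, 4, 2, 5, 3, 8, 6, 7, 1]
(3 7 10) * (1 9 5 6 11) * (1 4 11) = (1 9 5 6)(3 7 10)(4 11) = [0, 9, 2, 7, 11, 6, 1, 10, 8, 5, 3, 4]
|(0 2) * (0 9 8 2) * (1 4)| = |(1 4)(2 9 8)| = 6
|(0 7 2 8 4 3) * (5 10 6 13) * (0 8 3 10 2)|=|(0 7)(2 3 8 4 10 6 13 5)|=8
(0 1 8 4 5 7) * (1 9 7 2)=[9, 8, 1, 3, 5, 2, 6, 0, 4, 7]=(0 9 7)(1 8 4 5 2)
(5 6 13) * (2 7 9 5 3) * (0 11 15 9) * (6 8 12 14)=(0 11 15 9 5 8 12 14 6 13 3 2 7)=[11, 1, 7, 2, 4, 8, 13, 0, 12, 5, 10, 15, 14, 3, 6, 9]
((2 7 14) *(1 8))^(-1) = (1 8)(2 14 7) = [0, 8, 14, 3, 4, 5, 6, 2, 1, 9, 10, 11, 12, 13, 7]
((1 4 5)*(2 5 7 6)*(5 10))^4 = (1 2 4 10 7 5 6) = [0, 2, 4, 3, 10, 6, 1, 5, 8, 9, 7]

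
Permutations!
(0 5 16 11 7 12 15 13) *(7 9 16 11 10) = (0 5 11 9 16 10 7 12 15 13) = [5, 1, 2, 3, 4, 11, 6, 12, 8, 16, 7, 9, 15, 0, 14, 13, 10]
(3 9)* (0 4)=(0 4)(3 9)=[4, 1, 2, 9, 0, 5, 6, 7, 8, 3]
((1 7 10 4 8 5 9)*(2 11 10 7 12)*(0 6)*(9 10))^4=[0, 9, 12, 3, 4, 5, 6, 7, 8, 11, 10, 2, 1]=(1 9 11 2 12)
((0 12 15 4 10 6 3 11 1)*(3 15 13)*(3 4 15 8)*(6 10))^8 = (15)(0 1 11 3 8 6 4 13 12) = [1, 11, 2, 8, 13, 5, 4, 7, 6, 9, 10, 3, 0, 12, 14, 15]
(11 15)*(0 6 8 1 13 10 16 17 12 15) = (0 6 8 1 13 10 16 17 12 15 11) = [6, 13, 2, 3, 4, 5, 8, 7, 1, 9, 16, 0, 15, 10, 14, 11, 17, 12]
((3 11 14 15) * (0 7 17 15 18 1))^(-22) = (0 11 7 14 17 18 15 1 3) = [11, 3, 2, 0, 4, 5, 6, 14, 8, 9, 10, 7, 12, 13, 17, 1, 16, 18, 15]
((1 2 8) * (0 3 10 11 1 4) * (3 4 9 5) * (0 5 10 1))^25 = (0 2)(1 11)(3 10)(4 8)(5 9) = [2, 11, 0, 10, 8, 9, 6, 7, 4, 5, 3, 1]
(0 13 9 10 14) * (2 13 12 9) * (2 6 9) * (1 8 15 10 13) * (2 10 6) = [12, 8, 1, 3, 4, 5, 9, 7, 15, 13, 14, 11, 10, 2, 0, 6] = (0 12 10 14)(1 8 15 6 9 13 2)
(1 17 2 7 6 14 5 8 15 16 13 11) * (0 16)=(0 16 13 11 1 17 2 7 6 14 5 8 15)=[16, 17, 7, 3, 4, 8, 14, 6, 15, 9, 10, 1, 12, 11, 5, 0, 13, 2]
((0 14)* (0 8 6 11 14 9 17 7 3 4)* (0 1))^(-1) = [1, 4, 2, 7, 3, 5, 8, 17, 14, 0, 10, 6, 12, 13, 11, 15, 16, 9] = (0 1 4 3 7 17 9)(6 8 14 11)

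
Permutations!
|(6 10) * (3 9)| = |(3 9)(6 10)| = 2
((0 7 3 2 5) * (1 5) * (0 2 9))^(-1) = [9, 2, 5, 7, 4, 1, 6, 0, 8, 3] = (0 9 3 7)(1 2 5)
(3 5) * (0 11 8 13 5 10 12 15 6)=(0 11 8 13 5 3 10 12 15 6)=[11, 1, 2, 10, 4, 3, 0, 7, 13, 9, 12, 8, 15, 5, 14, 6]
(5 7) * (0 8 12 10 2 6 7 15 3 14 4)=[8, 1, 6, 14, 0, 15, 7, 5, 12, 9, 2, 11, 10, 13, 4, 3]=(0 8 12 10 2 6 7 5 15 3 14 4)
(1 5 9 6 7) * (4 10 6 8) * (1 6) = (1 5 9 8 4 10)(6 7) = [0, 5, 2, 3, 10, 9, 7, 6, 4, 8, 1]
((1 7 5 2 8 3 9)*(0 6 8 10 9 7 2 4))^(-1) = (0 4 5 7 3 8 6)(1 9 10 2) = [4, 9, 1, 8, 5, 7, 0, 3, 6, 10, 2]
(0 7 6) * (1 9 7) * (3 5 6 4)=[1, 9, 2, 5, 3, 6, 0, 4, 8, 7]=(0 1 9 7 4 3 5 6)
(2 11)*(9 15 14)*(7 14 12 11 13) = (2 13 7 14 9 15 12 11) = [0, 1, 13, 3, 4, 5, 6, 14, 8, 15, 10, 2, 11, 7, 9, 12]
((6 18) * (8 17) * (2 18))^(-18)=[0, 1, 2, 3, 4, 5, 6, 7, 8, 9, 10, 11, 12, 13, 14, 15, 16, 17, 18]=(18)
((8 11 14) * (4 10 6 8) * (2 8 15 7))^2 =(2 11 4 6 7 8 14 10 15) =[0, 1, 11, 3, 6, 5, 7, 8, 14, 9, 15, 4, 12, 13, 10, 2]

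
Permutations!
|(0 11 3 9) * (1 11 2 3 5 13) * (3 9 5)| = |(0 2 9)(1 11 3 5 13)| = 15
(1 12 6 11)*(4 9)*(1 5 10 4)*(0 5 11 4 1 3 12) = (0 5 10 1)(3 12 6 4 9) = [5, 0, 2, 12, 9, 10, 4, 7, 8, 3, 1, 11, 6]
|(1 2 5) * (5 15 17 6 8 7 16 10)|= 10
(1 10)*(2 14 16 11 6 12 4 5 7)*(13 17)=(1 10)(2 14 16 11 6 12 4 5 7)(13 17)=[0, 10, 14, 3, 5, 7, 12, 2, 8, 9, 1, 6, 4, 17, 16, 15, 11, 13]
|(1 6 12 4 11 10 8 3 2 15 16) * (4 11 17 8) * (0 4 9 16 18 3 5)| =140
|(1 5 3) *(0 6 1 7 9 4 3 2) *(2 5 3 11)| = |(0 6 1 3 7 9 4 11 2)| = 9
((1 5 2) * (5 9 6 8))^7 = [0, 9, 1, 3, 4, 2, 8, 7, 5, 6] = (1 9 6 8 5 2)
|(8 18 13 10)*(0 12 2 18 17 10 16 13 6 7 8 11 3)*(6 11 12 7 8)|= 22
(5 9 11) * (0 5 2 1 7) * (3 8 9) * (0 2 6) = (0 5 3 8 9 11 6)(1 7 2) = [5, 7, 1, 8, 4, 3, 0, 2, 9, 11, 10, 6]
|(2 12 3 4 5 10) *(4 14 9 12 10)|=4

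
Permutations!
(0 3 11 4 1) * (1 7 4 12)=(0 3 11 12 1)(4 7)=[3, 0, 2, 11, 7, 5, 6, 4, 8, 9, 10, 12, 1]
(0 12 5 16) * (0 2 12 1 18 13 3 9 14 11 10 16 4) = (0 1 18 13 3 9 14 11 10 16 2 12 5 4) = [1, 18, 12, 9, 0, 4, 6, 7, 8, 14, 16, 10, 5, 3, 11, 15, 2, 17, 13]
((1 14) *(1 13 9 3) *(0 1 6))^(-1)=(0 6 3 9 13 14 1)=[6, 0, 2, 9, 4, 5, 3, 7, 8, 13, 10, 11, 12, 14, 1]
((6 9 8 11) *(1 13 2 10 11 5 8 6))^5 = (13)(5 8)(6 9) = [0, 1, 2, 3, 4, 8, 9, 7, 5, 6, 10, 11, 12, 13]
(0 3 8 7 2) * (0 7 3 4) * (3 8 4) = (8)(0 3 4)(2 7) = [3, 1, 7, 4, 0, 5, 6, 2, 8]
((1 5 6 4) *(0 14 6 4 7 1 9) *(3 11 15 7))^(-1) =(0 9 4 5 1 7 15 11 3 6 14) =[9, 7, 2, 6, 5, 1, 14, 15, 8, 4, 10, 3, 12, 13, 0, 11]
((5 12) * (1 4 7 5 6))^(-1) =(1 6 12 5 7 4) =[0, 6, 2, 3, 1, 7, 12, 4, 8, 9, 10, 11, 5]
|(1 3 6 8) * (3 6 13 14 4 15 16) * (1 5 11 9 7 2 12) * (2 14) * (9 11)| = 14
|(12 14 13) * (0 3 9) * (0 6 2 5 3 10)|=|(0 10)(2 5 3 9 6)(12 14 13)|=30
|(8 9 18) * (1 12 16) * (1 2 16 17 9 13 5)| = 8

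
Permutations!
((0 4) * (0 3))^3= (4)= [0, 1, 2, 3, 4]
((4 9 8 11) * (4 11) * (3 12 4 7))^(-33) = (3 9)(4 7)(8 12) = [0, 1, 2, 9, 7, 5, 6, 4, 12, 3, 10, 11, 8]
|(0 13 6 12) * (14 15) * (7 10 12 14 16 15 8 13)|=|(0 7 10 12)(6 14 8 13)(15 16)|=4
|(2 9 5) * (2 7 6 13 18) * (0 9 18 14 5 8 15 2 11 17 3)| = 45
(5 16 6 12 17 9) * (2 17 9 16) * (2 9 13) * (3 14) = (2 17 16 6 12 13)(3 14)(5 9) = [0, 1, 17, 14, 4, 9, 12, 7, 8, 5, 10, 11, 13, 2, 3, 15, 6, 16]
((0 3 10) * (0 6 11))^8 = (0 6 3 11 10) = [6, 1, 2, 11, 4, 5, 3, 7, 8, 9, 0, 10]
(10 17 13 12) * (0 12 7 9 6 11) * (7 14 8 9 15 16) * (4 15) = (0 12 10 17 13 14 8 9 6 11)(4 15 16 7) = [12, 1, 2, 3, 15, 5, 11, 4, 9, 6, 17, 0, 10, 14, 8, 16, 7, 13]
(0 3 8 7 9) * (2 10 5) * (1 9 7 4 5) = (0 3 8 4 5 2 10 1 9) = [3, 9, 10, 8, 5, 2, 6, 7, 4, 0, 1]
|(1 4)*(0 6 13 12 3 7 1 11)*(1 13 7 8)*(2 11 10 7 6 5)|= 8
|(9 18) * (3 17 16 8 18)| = |(3 17 16 8 18 9)| = 6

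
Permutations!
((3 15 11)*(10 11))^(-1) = (3 11 10 15) = [0, 1, 2, 11, 4, 5, 6, 7, 8, 9, 15, 10, 12, 13, 14, 3]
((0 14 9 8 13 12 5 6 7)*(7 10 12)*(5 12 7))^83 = (0 9 13 6 7 14 8 5 10) = [9, 1, 2, 3, 4, 10, 7, 14, 5, 13, 0, 11, 12, 6, 8]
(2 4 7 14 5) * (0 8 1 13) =(0 8 1 13)(2 4 7 14 5) =[8, 13, 4, 3, 7, 2, 6, 14, 1, 9, 10, 11, 12, 0, 5]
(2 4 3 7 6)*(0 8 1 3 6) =(0 8 1 3 7)(2 4 6) =[8, 3, 4, 7, 6, 5, 2, 0, 1]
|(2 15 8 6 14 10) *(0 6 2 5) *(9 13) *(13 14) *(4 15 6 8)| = |(0 8 2 6 13 9 14 10 5)(4 15)| = 18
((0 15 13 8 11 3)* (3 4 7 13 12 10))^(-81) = (0 3 10 12 15)(4 11 8 13 7) = [3, 1, 2, 10, 11, 5, 6, 4, 13, 9, 12, 8, 15, 7, 14, 0]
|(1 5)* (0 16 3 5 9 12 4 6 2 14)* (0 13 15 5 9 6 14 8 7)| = |(0 16 3 9 12 4 14 13 15 5 1 6 2 8 7)| = 15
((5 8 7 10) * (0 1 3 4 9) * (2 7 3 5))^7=(2 7 10)=[0, 1, 7, 3, 4, 5, 6, 10, 8, 9, 2]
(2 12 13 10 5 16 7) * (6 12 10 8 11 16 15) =[0, 1, 10, 3, 4, 15, 12, 2, 11, 9, 5, 16, 13, 8, 14, 6, 7] =(2 10 5 15 6 12 13 8 11 16 7)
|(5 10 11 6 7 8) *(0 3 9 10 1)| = |(0 3 9 10 11 6 7 8 5 1)| = 10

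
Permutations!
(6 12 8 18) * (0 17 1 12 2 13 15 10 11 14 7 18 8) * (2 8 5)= [17, 12, 13, 3, 4, 2, 8, 18, 5, 9, 11, 14, 0, 15, 7, 10, 16, 1, 6]= (0 17 1 12)(2 13 15 10 11 14 7 18 6 8 5)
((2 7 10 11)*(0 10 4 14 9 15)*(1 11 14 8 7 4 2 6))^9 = (0 15 9 14 10)(2 4 8 7) = [15, 1, 4, 3, 8, 5, 6, 2, 7, 14, 0, 11, 12, 13, 10, 9]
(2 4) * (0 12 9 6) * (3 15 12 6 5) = (0 6)(2 4)(3 15 12 9 5) = [6, 1, 4, 15, 2, 3, 0, 7, 8, 5, 10, 11, 9, 13, 14, 12]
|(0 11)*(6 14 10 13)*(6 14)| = 6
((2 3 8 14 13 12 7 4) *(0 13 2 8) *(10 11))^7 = (0 2 8 7 13 3 14 4 12)(10 11) = [2, 1, 8, 14, 12, 5, 6, 13, 7, 9, 11, 10, 0, 3, 4]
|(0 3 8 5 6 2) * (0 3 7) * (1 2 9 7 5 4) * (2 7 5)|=21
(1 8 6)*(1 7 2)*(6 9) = [0, 8, 1, 3, 4, 5, 7, 2, 9, 6] = (1 8 9 6 7 2)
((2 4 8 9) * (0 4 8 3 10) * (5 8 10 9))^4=[2, 1, 3, 0, 10, 5, 6, 7, 8, 4, 9]=(0 2 3)(4 10 9)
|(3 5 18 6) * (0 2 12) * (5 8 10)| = |(0 2 12)(3 8 10 5 18 6)| = 6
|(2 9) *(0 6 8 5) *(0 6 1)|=6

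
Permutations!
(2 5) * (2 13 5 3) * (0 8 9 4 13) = (0 8 9 4 13 5)(2 3) = [8, 1, 3, 2, 13, 0, 6, 7, 9, 4, 10, 11, 12, 5]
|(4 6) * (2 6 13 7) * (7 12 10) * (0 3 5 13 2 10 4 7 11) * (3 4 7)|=|(0 4 2 6 3 5 13 12 7 10 11)|=11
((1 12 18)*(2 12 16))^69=(1 18 12 2 16)=[0, 18, 16, 3, 4, 5, 6, 7, 8, 9, 10, 11, 2, 13, 14, 15, 1, 17, 12]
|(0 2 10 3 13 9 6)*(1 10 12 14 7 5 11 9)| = 36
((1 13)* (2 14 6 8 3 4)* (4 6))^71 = (1 13)(2 4 14)(3 8 6) = [0, 13, 4, 8, 14, 5, 3, 7, 6, 9, 10, 11, 12, 1, 2]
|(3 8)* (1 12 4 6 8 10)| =7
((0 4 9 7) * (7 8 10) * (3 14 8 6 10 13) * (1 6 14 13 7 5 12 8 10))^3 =[14, 6, 2, 13, 10, 7, 1, 9, 4, 5, 8, 11, 0, 3, 12] =(0 14 12)(1 6)(3 13)(4 10 8)(5 7 9)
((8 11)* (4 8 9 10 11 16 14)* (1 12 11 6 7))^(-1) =(1 7 6 10 9 11 12)(4 14 16 8) =[0, 7, 2, 3, 14, 5, 10, 6, 4, 11, 9, 12, 1, 13, 16, 15, 8]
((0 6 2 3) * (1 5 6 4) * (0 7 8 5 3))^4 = (0 7 2 3 6 1 5 4 8) = [7, 5, 3, 6, 8, 4, 1, 2, 0]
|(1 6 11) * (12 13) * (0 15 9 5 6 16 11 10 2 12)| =9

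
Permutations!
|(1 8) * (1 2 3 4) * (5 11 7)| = |(1 8 2 3 4)(5 11 7)| = 15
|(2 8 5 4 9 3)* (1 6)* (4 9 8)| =|(1 6)(2 4 8 5 9 3)| =6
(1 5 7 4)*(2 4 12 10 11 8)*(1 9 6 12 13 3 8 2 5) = (2 4 9 6 12 10 11)(3 8 5 7 13) = [0, 1, 4, 8, 9, 7, 12, 13, 5, 6, 11, 2, 10, 3]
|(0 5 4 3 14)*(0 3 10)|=4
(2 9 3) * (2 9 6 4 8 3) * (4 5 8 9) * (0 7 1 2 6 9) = (0 7 1 2 9 6 5 8 3 4) = [7, 2, 9, 4, 0, 8, 5, 1, 3, 6]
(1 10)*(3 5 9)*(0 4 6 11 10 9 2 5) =(0 4 6 11 10 1 9 3)(2 5) =[4, 9, 5, 0, 6, 2, 11, 7, 8, 3, 1, 10]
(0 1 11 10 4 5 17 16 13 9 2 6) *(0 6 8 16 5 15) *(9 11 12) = (0 1 12 9 2 8 16 13 11 10 4 15)(5 17) = [1, 12, 8, 3, 15, 17, 6, 7, 16, 2, 4, 10, 9, 11, 14, 0, 13, 5]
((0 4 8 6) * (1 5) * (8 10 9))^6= (10)= [0, 1, 2, 3, 4, 5, 6, 7, 8, 9, 10]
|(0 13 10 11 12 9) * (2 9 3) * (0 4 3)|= |(0 13 10 11 12)(2 9 4 3)|= 20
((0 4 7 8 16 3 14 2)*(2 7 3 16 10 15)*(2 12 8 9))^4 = (16)(0 7 4 9 3 2 14) = [7, 1, 14, 2, 9, 5, 6, 4, 8, 3, 10, 11, 12, 13, 0, 15, 16]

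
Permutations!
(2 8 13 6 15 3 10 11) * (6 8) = (2 6 15 3 10 11)(8 13) = [0, 1, 6, 10, 4, 5, 15, 7, 13, 9, 11, 2, 12, 8, 14, 3]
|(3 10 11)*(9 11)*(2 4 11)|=6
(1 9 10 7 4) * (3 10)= (1 9 3 10 7 4)= [0, 9, 2, 10, 1, 5, 6, 4, 8, 3, 7]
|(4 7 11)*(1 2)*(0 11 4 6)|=|(0 11 6)(1 2)(4 7)|=6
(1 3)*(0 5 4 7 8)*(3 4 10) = [5, 4, 2, 1, 7, 10, 6, 8, 0, 9, 3] = (0 5 10 3 1 4 7 8)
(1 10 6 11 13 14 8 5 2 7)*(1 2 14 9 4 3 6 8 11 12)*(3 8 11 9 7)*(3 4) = (1 10 11 13 7 2 4 8 5 14 9 3 6 12) = [0, 10, 4, 6, 8, 14, 12, 2, 5, 3, 11, 13, 1, 7, 9]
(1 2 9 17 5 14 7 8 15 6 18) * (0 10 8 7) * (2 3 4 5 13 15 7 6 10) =(0 2 9 17 13 15 10 8 7 6 18 1 3 4 5 14) =[2, 3, 9, 4, 5, 14, 18, 6, 7, 17, 8, 11, 12, 15, 0, 10, 16, 13, 1]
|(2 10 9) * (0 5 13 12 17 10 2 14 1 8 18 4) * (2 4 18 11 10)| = 42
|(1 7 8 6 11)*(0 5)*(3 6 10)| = 14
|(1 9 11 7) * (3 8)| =4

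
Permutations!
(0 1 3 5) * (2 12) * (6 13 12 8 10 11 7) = (0 1 3 5)(2 8 10 11 7 6 13 12) = [1, 3, 8, 5, 4, 0, 13, 6, 10, 9, 11, 7, 2, 12]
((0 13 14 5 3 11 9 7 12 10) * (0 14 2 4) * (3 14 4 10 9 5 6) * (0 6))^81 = (0 13 2 10 4 6 3 11 5 14) = [13, 1, 10, 11, 6, 14, 3, 7, 8, 9, 4, 5, 12, 2, 0]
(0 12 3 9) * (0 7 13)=(0 12 3 9 7 13)=[12, 1, 2, 9, 4, 5, 6, 13, 8, 7, 10, 11, 3, 0]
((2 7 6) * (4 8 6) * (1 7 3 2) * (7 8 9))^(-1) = [0, 6, 3, 2, 7, 5, 8, 9, 1, 4] = (1 6 8)(2 3)(4 7 9)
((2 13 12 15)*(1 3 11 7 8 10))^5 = (1 10 8 7 11 3)(2 13 12 15) = [0, 10, 13, 1, 4, 5, 6, 11, 7, 9, 8, 3, 15, 12, 14, 2]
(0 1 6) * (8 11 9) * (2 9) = (0 1 6)(2 9 8 11) = [1, 6, 9, 3, 4, 5, 0, 7, 11, 8, 10, 2]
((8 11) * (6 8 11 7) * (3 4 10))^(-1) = (11)(3 10 4)(6 7 8) = [0, 1, 2, 10, 3, 5, 7, 8, 6, 9, 4, 11]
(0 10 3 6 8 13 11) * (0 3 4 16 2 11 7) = (0 10 4 16 2 11 3 6 8 13 7) = [10, 1, 11, 6, 16, 5, 8, 0, 13, 9, 4, 3, 12, 7, 14, 15, 2]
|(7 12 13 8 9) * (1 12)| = |(1 12 13 8 9 7)| = 6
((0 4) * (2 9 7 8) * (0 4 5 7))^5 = (0 9 2 8 7 5) = [9, 1, 8, 3, 4, 0, 6, 5, 7, 2]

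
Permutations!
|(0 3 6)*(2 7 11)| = |(0 3 6)(2 7 11)| = 3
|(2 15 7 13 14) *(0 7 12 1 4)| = 9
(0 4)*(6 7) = (0 4)(6 7) = [4, 1, 2, 3, 0, 5, 7, 6]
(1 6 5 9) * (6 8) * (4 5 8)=(1 4 5 9)(6 8)=[0, 4, 2, 3, 5, 9, 8, 7, 6, 1]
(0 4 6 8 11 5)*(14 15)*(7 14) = (0 4 6 8 11 5)(7 14 15) = [4, 1, 2, 3, 6, 0, 8, 14, 11, 9, 10, 5, 12, 13, 15, 7]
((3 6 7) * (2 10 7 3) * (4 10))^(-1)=(2 7 10 4)(3 6)=[0, 1, 7, 6, 2, 5, 3, 10, 8, 9, 4]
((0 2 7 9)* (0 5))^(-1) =(0 5 9 7 2) =[5, 1, 0, 3, 4, 9, 6, 2, 8, 7]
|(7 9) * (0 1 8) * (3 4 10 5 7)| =|(0 1 8)(3 4 10 5 7 9)| =6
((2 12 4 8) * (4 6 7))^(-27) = (2 7)(4 12)(6 8) = [0, 1, 7, 3, 12, 5, 8, 2, 6, 9, 10, 11, 4]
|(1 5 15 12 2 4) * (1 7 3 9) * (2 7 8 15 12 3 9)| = 5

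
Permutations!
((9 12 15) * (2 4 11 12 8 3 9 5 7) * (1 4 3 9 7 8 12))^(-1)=(1 11 4)(2 7 3)(5 15 12 9 8)=[0, 11, 7, 2, 1, 15, 6, 3, 5, 8, 10, 4, 9, 13, 14, 12]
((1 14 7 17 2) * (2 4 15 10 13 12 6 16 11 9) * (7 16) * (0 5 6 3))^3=(0 7 15 12 5 17 10 3 6 4 13)(1 11)(2 16)(9 14)=[7, 11, 16, 6, 13, 17, 4, 15, 8, 14, 3, 1, 5, 0, 9, 12, 2, 10]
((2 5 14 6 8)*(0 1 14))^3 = [6, 8, 1, 3, 4, 14, 5, 7, 0, 9, 10, 11, 12, 13, 2] = (0 6 5 14 2 1 8)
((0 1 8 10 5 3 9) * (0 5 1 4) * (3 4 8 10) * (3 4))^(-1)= [4, 10, 2, 5, 8, 9, 6, 7, 0, 3, 1]= (0 4 8)(1 10)(3 5 9)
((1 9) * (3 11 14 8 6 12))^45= (1 9)(3 8)(6 11)(12 14)= [0, 9, 2, 8, 4, 5, 11, 7, 3, 1, 10, 6, 14, 13, 12]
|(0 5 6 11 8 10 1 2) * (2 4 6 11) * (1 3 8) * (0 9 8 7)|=|(0 5 11 1 4 6 2 9 8 10 3 7)|=12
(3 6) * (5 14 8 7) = [0, 1, 2, 6, 4, 14, 3, 5, 7, 9, 10, 11, 12, 13, 8] = (3 6)(5 14 8 7)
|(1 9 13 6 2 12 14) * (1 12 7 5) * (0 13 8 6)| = |(0 13)(1 9 8 6 2 7 5)(12 14)| = 14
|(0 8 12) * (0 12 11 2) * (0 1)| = |(12)(0 8 11 2 1)| = 5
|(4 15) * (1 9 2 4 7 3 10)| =8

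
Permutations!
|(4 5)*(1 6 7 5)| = |(1 6 7 5 4)| = 5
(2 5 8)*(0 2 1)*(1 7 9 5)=[2, 0, 1, 3, 4, 8, 6, 9, 7, 5]=(0 2 1)(5 8 7 9)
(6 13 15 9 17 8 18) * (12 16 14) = (6 13 15 9 17 8 18)(12 16 14) = [0, 1, 2, 3, 4, 5, 13, 7, 18, 17, 10, 11, 16, 15, 12, 9, 14, 8, 6]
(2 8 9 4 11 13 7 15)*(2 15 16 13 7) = [0, 1, 8, 3, 11, 5, 6, 16, 9, 4, 10, 7, 12, 2, 14, 15, 13] = (2 8 9 4 11 7 16 13)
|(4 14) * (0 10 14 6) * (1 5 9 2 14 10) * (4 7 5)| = 20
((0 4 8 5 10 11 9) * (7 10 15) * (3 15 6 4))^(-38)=(0 10 3 11 15 9 7)(4 5)(6 8)=[10, 1, 2, 11, 5, 4, 8, 0, 6, 7, 3, 15, 12, 13, 14, 9]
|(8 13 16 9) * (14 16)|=5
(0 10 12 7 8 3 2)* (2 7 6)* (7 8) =(0 10 12 6 2)(3 8) =[10, 1, 0, 8, 4, 5, 2, 7, 3, 9, 12, 11, 6]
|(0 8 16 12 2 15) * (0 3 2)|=12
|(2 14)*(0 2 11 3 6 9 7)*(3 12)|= 9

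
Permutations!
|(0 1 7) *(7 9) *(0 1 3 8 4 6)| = 15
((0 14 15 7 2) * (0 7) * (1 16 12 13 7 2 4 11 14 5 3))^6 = [13, 11, 2, 4, 3, 7, 6, 5, 8, 9, 10, 1, 15, 0, 16, 12, 14] = (0 13)(1 11)(3 4)(5 7)(12 15)(14 16)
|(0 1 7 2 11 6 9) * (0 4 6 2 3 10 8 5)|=42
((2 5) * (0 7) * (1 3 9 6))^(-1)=(0 7)(1 6 9 3)(2 5)=[7, 6, 5, 1, 4, 2, 9, 0, 8, 3]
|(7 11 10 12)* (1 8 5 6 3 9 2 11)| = 11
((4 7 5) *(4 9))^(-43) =(4 7 5 9) =[0, 1, 2, 3, 7, 9, 6, 5, 8, 4]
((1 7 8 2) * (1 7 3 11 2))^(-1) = (1 8 7 2 11 3) = [0, 8, 11, 1, 4, 5, 6, 2, 7, 9, 10, 3]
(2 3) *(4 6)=(2 3)(4 6)=[0, 1, 3, 2, 6, 5, 4]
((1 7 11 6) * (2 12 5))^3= (12)(1 6 11 7)= [0, 6, 2, 3, 4, 5, 11, 1, 8, 9, 10, 7, 12]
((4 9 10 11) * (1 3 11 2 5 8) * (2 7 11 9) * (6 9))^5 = (1 7 8 10 5 9 2 6 4 3 11) = [0, 7, 6, 11, 3, 9, 4, 8, 10, 2, 5, 1]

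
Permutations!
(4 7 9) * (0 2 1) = (0 2 1)(4 7 9) = [2, 0, 1, 3, 7, 5, 6, 9, 8, 4]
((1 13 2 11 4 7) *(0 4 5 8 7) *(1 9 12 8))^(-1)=(0 4)(1 5 11 2 13)(7 8 12 9)=[4, 5, 13, 3, 0, 11, 6, 8, 12, 7, 10, 2, 9, 1]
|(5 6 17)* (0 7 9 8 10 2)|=6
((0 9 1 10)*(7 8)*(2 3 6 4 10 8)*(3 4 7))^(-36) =(0 3 4 1 7)(2 9 6 10 8) =[3, 7, 9, 4, 1, 5, 10, 0, 2, 6, 8]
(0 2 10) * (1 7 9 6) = (0 2 10)(1 7 9 6) = [2, 7, 10, 3, 4, 5, 1, 9, 8, 6, 0]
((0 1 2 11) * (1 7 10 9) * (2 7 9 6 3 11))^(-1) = [11, 9, 2, 6, 4, 5, 10, 1, 8, 0, 7, 3] = (0 11 3 6 10 7 1 9)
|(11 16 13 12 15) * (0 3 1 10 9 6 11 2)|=|(0 3 1 10 9 6 11 16 13 12 15 2)|=12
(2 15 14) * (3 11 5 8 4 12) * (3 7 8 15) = (2 3 11 5 15 14)(4 12 7 8) = [0, 1, 3, 11, 12, 15, 6, 8, 4, 9, 10, 5, 7, 13, 2, 14]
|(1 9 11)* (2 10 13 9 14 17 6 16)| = |(1 14 17 6 16 2 10 13 9 11)| = 10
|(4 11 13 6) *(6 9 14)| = |(4 11 13 9 14 6)| = 6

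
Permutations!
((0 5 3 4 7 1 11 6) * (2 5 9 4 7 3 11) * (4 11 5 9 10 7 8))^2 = (0 7 2 11)(1 9 6 10)(3 4 8) = [7, 9, 11, 4, 8, 5, 10, 2, 3, 6, 1, 0]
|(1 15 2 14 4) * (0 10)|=|(0 10)(1 15 2 14 4)|=10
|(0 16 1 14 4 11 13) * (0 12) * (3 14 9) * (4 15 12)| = |(0 16 1 9 3 14 15 12)(4 11 13)| = 24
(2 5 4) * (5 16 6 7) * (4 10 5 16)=[0, 1, 4, 3, 2, 10, 7, 16, 8, 9, 5, 11, 12, 13, 14, 15, 6]=(2 4)(5 10)(6 7 16)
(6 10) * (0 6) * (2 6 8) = (0 8 2 6 10) = [8, 1, 6, 3, 4, 5, 10, 7, 2, 9, 0]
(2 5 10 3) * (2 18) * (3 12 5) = (2 3 18)(5 10 12) = [0, 1, 3, 18, 4, 10, 6, 7, 8, 9, 12, 11, 5, 13, 14, 15, 16, 17, 2]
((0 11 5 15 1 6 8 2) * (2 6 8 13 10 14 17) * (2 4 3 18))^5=[8, 14, 1, 5, 11, 13, 4, 7, 17, 9, 18, 6, 12, 3, 2, 10, 16, 0, 15]=(0 8 17)(1 14 2)(3 5 13)(4 11 6)(10 18 15)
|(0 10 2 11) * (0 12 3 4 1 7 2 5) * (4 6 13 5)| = 12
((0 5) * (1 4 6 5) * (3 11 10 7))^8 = [6, 5, 2, 3, 0, 4, 1, 7, 8, 9, 10, 11] = (11)(0 6 1 5 4)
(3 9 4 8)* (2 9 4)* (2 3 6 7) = (2 9 3 4 8 6 7) = [0, 1, 9, 4, 8, 5, 7, 2, 6, 3]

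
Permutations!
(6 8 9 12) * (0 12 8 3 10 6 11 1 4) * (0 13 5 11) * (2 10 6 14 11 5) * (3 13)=(0 12)(1 4 3 6 13 2 10 14 11)(8 9)=[12, 4, 10, 6, 3, 5, 13, 7, 9, 8, 14, 1, 0, 2, 11]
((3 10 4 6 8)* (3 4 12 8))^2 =(3 12 4)(6 10 8) =[0, 1, 2, 12, 3, 5, 10, 7, 6, 9, 8, 11, 4]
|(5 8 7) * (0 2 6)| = |(0 2 6)(5 8 7)| = 3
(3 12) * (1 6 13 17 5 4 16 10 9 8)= (1 6 13 17 5 4 16 10 9 8)(3 12)= [0, 6, 2, 12, 16, 4, 13, 7, 1, 8, 9, 11, 3, 17, 14, 15, 10, 5]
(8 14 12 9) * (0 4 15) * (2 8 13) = (0 4 15)(2 8 14 12 9 13) = [4, 1, 8, 3, 15, 5, 6, 7, 14, 13, 10, 11, 9, 2, 12, 0]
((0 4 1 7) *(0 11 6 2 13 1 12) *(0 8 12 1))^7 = (0 13 2 6 11 7 1 4)(8 12) = [13, 4, 6, 3, 0, 5, 11, 1, 12, 9, 10, 7, 8, 2]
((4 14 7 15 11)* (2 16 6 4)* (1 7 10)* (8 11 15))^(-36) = (1 2 14 8 6)(4 7 16 10 11) = [0, 2, 14, 3, 7, 5, 1, 16, 6, 9, 11, 4, 12, 13, 8, 15, 10]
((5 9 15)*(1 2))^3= (15)(1 2)= [0, 2, 1, 3, 4, 5, 6, 7, 8, 9, 10, 11, 12, 13, 14, 15]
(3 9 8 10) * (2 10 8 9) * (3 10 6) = (10)(2 6 3) = [0, 1, 6, 2, 4, 5, 3, 7, 8, 9, 10]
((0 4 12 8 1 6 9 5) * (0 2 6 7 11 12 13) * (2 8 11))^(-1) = (0 13 4)(1 8 5 9 6 2 7)(11 12) = [13, 8, 7, 3, 0, 9, 2, 1, 5, 6, 10, 12, 11, 4]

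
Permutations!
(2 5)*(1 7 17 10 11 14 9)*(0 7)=(0 7 17 10 11 14 9 1)(2 5)=[7, 0, 5, 3, 4, 2, 6, 17, 8, 1, 11, 14, 12, 13, 9, 15, 16, 10]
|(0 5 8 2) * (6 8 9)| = |(0 5 9 6 8 2)| = 6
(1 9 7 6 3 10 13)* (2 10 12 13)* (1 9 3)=[0, 3, 10, 12, 4, 5, 1, 6, 8, 7, 2, 11, 13, 9]=(1 3 12 13 9 7 6)(2 10)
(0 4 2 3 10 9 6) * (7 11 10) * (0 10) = (0 4 2 3 7 11)(6 10 9) = [4, 1, 3, 7, 2, 5, 10, 11, 8, 6, 9, 0]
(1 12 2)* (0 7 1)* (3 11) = (0 7 1 12 2)(3 11) = [7, 12, 0, 11, 4, 5, 6, 1, 8, 9, 10, 3, 2]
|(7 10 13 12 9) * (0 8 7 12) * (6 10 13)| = 4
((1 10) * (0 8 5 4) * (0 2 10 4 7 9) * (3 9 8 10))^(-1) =(0 9 3 2 4 1 10)(5 8 7) =[9, 10, 4, 2, 1, 8, 6, 5, 7, 3, 0]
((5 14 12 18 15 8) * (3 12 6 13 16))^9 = [0, 1, 2, 16, 4, 8, 14, 7, 15, 9, 10, 11, 3, 6, 5, 18, 13, 17, 12] = (3 16 13 6 14 5 8 15 18 12)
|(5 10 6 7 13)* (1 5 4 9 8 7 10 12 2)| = |(1 5 12 2)(4 9 8 7 13)(6 10)| = 20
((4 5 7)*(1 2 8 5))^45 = (1 5)(2 7)(4 8) = [0, 5, 7, 3, 8, 1, 6, 2, 4]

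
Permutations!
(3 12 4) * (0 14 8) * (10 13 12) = (0 14 8)(3 10 13 12 4) = [14, 1, 2, 10, 3, 5, 6, 7, 0, 9, 13, 11, 4, 12, 8]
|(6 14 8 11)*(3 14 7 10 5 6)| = |(3 14 8 11)(5 6 7 10)| = 4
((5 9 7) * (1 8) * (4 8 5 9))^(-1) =[0, 8, 2, 3, 5, 1, 6, 9, 4, 7] =(1 8 4 5)(7 9)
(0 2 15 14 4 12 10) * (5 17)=(0 2 15 14 4 12 10)(5 17)=[2, 1, 15, 3, 12, 17, 6, 7, 8, 9, 0, 11, 10, 13, 4, 14, 16, 5]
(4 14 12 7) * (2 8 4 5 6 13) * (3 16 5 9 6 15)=(2 8 4 14 12 7 9 6 13)(3 16 5 15)=[0, 1, 8, 16, 14, 15, 13, 9, 4, 6, 10, 11, 7, 2, 12, 3, 5]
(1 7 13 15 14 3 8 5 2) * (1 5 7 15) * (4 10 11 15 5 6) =(1 5 2 6 4 10 11 15 14 3 8 7 13) =[0, 5, 6, 8, 10, 2, 4, 13, 7, 9, 11, 15, 12, 1, 3, 14]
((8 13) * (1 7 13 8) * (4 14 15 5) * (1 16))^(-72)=(16)=[0, 1, 2, 3, 4, 5, 6, 7, 8, 9, 10, 11, 12, 13, 14, 15, 16]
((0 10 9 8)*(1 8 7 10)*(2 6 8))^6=(10)(0 1 2 6 8)=[1, 2, 6, 3, 4, 5, 8, 7, 0, 9, 10]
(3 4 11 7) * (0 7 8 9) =[7, 1, 2, 4, 11, 5, 6, 3, 9, 0, 10, 8] =(0 7 3 4 11 8 9)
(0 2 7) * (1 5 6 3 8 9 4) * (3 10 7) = (0 2 3 8 9 4 1 5 6 10 7) = [2, 5, 3, 8, 1, 6, 10, 0, 9, 4, 7]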